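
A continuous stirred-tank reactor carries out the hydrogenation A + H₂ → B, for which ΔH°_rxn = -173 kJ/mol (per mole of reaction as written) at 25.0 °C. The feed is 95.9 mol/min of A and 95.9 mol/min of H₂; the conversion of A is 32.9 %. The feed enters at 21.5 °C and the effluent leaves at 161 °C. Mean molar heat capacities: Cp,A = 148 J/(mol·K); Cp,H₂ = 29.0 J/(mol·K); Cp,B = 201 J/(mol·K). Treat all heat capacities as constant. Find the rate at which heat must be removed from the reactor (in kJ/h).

Extent of reaction ξ = 0.329 × 95.9 = 31.551 mol/min
Reaction term: ξ·ΔH°_rxn = 31.551 × -173 = -5458.3 kJ/min
Sensible, feed 21.5→25 °C: 59.41 kJ/min
Outlet flows (mol/min): A 64.349, H₂ 64.349, B 31.551
Sensible, products 25→161 °C: 2411.5 kJ/min
Q = ΔH = -2987.4 kJ/min = -49.791 kW
Heat removed = 179250 kJ/h

Q_out = 179000 kJ/h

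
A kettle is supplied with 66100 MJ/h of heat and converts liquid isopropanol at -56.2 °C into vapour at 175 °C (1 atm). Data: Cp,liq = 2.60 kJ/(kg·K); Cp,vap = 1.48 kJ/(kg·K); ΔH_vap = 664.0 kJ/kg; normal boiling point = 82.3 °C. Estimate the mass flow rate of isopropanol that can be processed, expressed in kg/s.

Δh = 2.60×(82.3−-56.2) + 664.0 + 1.48×(175−82.3) = 1161.3 kJ/kg
Q = 66100 MJ/h = 18361 kJ/s = 18361 kJ/s
ṁ = Q/Δh = 18361 / 1161.3 = 15.811 kg/s

ṁ = 15.8 kg/s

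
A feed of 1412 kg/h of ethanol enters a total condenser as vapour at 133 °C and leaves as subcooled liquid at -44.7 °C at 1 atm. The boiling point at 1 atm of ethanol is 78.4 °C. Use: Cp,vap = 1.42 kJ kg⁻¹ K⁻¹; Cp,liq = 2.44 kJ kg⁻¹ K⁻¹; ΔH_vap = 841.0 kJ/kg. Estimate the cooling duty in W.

vapour 133→78.4 °C: -77.532 kJ/kg
condensation at 78.4 °C: -841 kJ/kg
liquid 78.4→-44.7 °C: -300.36 kJ/kg
Δh = -77.532 + -841 + -300.36 = -1218.9 kJ/kg
Q = ṁ·Δh = 1412 kg/h × -1218.9 kJ/kg = -1.7211e+06 kJ/h
|Q| = 478.08 kW = 478080 W

Q_c = 478000 W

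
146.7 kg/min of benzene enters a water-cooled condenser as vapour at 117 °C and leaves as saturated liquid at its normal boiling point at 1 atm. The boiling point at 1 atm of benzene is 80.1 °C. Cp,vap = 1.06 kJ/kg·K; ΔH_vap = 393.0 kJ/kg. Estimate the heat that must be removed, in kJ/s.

vapour 117→80.1 °C: -39.114 kJ/kg
condensation at 80.1 °C: -393 kJ/kg
Δh = -39.114 + -393 = -432.11 kJ/kg
Q = ṁ·Δh = 146.7 kg/min × -432.11 kJ/kg = -63391 kJ/min
|Q| = 1056.5 kW

Q_c = 1060 kJ/s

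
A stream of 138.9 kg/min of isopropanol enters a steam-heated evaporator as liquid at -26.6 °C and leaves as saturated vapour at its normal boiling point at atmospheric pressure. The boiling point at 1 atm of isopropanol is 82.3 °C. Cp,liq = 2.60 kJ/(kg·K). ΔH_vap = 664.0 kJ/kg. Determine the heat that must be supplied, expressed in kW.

liquid -26.6→82.3 °C: 283.14 kJ/kg
vaporisation at 82.3 °C: 664 kJ/kg
Δh = 283.14 + 664 = 947.14 kJ/kg
Q = ṁ·Δh = 138.9 kg/min × 947.14 kJ/kg = 131560 kJ/min
|Q| = 2192.6 kW

Q = 2190 kW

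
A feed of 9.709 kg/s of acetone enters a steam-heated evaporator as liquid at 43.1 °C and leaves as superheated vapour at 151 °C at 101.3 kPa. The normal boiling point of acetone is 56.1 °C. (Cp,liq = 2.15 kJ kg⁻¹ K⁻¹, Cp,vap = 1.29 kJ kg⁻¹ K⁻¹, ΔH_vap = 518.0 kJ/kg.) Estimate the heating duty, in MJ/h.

liquid 43.1→56.1 °C: 27.95 kJ/kg
vaporisation at 56.1 °C: 518 kJ/kg
vapour 56.1→151 °C: 122.42 kJ/kg
Δh = 27.95 + 518 + 122.42 = 668.37 kJ/kg
Q = ṁ·Δh = 9.709 kg/s × 668.37 kJ/kg = 6489.2 kJ/s
|Q| = 6489.2 kW = 23361 MJ/h

Q = 23400 MJ/h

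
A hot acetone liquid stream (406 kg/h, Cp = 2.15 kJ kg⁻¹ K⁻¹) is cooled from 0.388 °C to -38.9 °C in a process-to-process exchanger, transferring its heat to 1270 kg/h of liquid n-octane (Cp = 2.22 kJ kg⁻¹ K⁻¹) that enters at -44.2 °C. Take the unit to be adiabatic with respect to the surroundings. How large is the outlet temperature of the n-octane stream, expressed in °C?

Heat released by hot stream: Q = 406 × 2.15 × (0.388 − -38.9) = 34294 kJ/h
Energy balance on cold side (adiabatic exchanger): Q = ṁ_c·Cp_c·(T_c,out − T_c,in)
T_c,out = -44.2 + 34294/(1270 × 2.22) = -32.036 °C

T_c,out = -32.0 °C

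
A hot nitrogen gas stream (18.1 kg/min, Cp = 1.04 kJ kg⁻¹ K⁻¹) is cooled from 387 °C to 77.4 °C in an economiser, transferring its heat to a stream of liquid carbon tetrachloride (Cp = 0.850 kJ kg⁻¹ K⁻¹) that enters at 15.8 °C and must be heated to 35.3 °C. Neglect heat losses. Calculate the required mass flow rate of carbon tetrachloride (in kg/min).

Heat released by hot stream: Q = 18.1 × 1.04 × (387 − 77.4) = 5827.9 kJ/min
Energy balance on cold side (adiabatic exchanger): Q = ṁ_c·Cp_c·(T_c,out − T_c,in)
ṁ_c = 5827.9 / [0.850 × (35.3 − 15.8)] = 351.61 kg/min

ṁ_c = 352 kg/min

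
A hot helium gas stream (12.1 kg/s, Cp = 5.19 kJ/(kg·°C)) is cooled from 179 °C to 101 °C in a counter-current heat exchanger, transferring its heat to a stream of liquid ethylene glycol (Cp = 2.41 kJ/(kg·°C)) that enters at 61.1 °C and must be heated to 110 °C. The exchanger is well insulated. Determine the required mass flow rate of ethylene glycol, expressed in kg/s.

Heat released by hot stream: Q = 12.1 × 5.19 × (179 − 101) = 4898.3 kJ/s
Energy balance on cold side (adiabatic exchanger): Q = ṁ_c·Cp_c·(T_c,out − T_c,in)
ṁ_c = 4898.3 / [2.41 × (110 − 61.1)] = 41.564 kg/s

ṁ_c = 41.6 kg/s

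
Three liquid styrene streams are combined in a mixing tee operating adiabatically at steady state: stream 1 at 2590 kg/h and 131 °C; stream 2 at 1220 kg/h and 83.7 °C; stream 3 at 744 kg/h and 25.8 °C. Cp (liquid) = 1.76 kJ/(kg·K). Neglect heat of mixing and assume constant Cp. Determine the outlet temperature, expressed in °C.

Adiabatic, steady state ⇒ Σ ṁᵢCp,ᵢ(T_out − Tᵢ) = 0
T_out = Σ ṁᵢCp,ᵢTᵢ / Σ ṁᵢCp,ᵢ
      = 810650 / 8015 = 101.14 °C

T_out = 101 °C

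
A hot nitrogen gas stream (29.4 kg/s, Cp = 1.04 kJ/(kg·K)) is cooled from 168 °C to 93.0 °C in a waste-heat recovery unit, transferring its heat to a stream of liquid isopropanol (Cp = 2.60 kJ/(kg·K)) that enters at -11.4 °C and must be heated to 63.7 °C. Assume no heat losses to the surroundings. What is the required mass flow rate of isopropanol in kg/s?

Heat released by hot stream: Q = 29.4 × 1.04 × (168 − 93.0) = 2293.2 kJ/s
Energy balance on cold side (adiabatic exchanger): Q = ṁ_c·Cp_c·(T_c,out − T_c,in)
ṁ_c = 2293.2 / [2.60 × (63.7 − -11.4)] = 11.744 kg/s

ṁ_c = 11.7 kg/s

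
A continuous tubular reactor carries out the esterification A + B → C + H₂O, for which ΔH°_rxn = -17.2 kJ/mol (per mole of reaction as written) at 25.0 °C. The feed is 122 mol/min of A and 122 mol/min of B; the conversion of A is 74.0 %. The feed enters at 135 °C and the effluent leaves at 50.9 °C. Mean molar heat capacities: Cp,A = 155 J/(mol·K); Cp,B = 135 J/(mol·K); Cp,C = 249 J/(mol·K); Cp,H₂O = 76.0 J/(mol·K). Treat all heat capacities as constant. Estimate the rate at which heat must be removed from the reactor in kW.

Q_out = 74.1 kW

Extent of reaction ξ = 0.740 × 122 = 90.28 mol/min
Reaction term: ξ·ΔH°_rxn = 90.28 × -17.2 = -1552.8 kJ/min
Sensible, feed 135→25 °C: -3891.8 kJ/min
Outlet flows (mol/min): A 31.72, B 31.72, C 90.28, H₂O 90.28
Sensible, products 25→50.9 °C: 998.18 kJ/min
Q = ΔH = -4446.4 kJ/min = -74.107 kW
Heat removed = 74.107 kW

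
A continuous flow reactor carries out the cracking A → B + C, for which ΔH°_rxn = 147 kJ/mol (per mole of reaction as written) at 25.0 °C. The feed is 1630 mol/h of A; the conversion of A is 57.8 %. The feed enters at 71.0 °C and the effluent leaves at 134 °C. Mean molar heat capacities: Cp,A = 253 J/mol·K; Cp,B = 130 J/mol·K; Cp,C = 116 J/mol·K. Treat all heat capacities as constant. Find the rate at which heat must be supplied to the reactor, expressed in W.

Q_in = 45500 W

Extent of reaction ξ = 0.578 × 1630 = 942.14 mol/h
Reaction term: ξ·ΔH°_rxn = 942.14 × 147 = 138490 kJ/h
Sensible, feed 71.0→25 °C: -18970 kJ/h
Outlet flows (mol/h): A 687.86, B 942.14, C 942.14
Sensible, products 25→134 °C: 44232 kJ/h
Q = ΔH = 163760 kJ/h = 45.488 kW
Heat supplied = 45488 W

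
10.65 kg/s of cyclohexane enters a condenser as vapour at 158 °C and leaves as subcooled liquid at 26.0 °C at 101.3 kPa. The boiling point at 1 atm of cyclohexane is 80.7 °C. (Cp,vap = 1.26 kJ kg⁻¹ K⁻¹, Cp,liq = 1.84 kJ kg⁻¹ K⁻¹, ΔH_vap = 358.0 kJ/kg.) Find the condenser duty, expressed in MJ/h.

Q_c = 21300 MJ/h

vapour 158→80.7 °C: -97.398 kJ/kg
condensation at 80.7 °C: -358 kJ/kg
liquid 80.7→26.0 °C: -100.65 kJ/kg
Δh = -97.398 + -358 + -100.65 = -556.05 kJ/kg
Q = ṁ·Δh = 10.65 kg/s × -556.05 kJ/kg = -5921.9 kJ/s
|Q| = 5921.9 kW = 21319 MJ/h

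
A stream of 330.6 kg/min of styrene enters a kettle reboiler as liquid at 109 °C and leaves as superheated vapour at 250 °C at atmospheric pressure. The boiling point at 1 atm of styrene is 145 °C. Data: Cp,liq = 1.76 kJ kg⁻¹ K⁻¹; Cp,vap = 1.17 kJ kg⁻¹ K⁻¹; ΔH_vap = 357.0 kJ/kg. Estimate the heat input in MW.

liquid 109→145 °C: 63.36 kJ/kg
vaporisation at 145 °C: 357 kJ/kg
vapour 145→250 °C: 122.85 kJ/kg
Δh = 63.36 + 357 + 122.85 = 543.21 kJ/kg
Q = ṁ·Δh = 330.6 kg/min × 543.21 kJ/kg = 179590 kJ/min
|Q| = 2993.1 kW = 2.9931 MW

Q = 2.99 MW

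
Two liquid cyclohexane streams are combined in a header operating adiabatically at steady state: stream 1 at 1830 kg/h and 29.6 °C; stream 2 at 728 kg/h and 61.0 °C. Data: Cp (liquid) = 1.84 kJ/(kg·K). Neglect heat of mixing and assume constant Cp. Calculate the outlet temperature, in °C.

Adiabatic, steady state ⇒ Σ ṁᵢCp,ᵢ(T_out − Tᵢ) = 0
Σ ṁᵢCp,ᵢTᵢ = 1830×1.84×29.6 + 728×1.84×61.0 = 181380
Σ ṁᵢCp,ᵢ = 1830×1.84 + 728×1.84 = 4706.7
T_out = 181380 / 4706.7 = 38.536 °C

T_out = 38.5 °C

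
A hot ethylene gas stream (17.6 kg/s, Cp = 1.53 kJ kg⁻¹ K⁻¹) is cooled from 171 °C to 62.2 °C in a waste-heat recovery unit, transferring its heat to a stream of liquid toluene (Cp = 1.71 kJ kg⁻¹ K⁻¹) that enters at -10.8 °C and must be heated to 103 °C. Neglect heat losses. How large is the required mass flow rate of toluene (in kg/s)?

Heat released by hot stream: Q = 17.6 × 1.53 × (171 − 62.2) = 2929.8 kJ/s
Energy balance on cold side (adiabatic exchanger): Q = ṁ_c·Cp_c·(T_c,out − T_c,in)
ṁ_c = 2929.8 / [1.71 × (103 − -10.8)] = 15.055 kg/s

ṁ_c = 15.1 kg/s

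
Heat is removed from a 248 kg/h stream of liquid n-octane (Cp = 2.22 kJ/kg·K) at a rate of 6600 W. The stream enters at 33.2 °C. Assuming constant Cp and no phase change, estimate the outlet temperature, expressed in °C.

Q = 6600 W = 23760 kJ/h
ΔT = Q/(ṁ·Cp) = 23760/(248×2.22) = 43.156 K
T_out = 33.2 − 43.156 = -9.9561 °C

T_out = -9.96 °C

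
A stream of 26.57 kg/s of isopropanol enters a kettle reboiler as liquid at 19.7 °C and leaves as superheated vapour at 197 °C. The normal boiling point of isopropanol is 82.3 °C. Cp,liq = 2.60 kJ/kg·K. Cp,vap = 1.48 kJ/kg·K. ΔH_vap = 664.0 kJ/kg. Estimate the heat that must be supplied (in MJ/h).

Q = 95300 MJ/h

liquid 19.7→82.3 °C: 162.76 kJ/kg
vaporisation at 82.3 °C: 664 kJ/kg
vapour 82.3→197 °C: 169.76 kJ/kg
Δh = 162.76 + 664 + 169.76 = 996.52 kJ/kg
Q = ṁ·Δh = 26.57 kg/s × 996.52 kJ/kg = 26477 kJ/s
|Q| = 26477 kW = 95319 MJ/h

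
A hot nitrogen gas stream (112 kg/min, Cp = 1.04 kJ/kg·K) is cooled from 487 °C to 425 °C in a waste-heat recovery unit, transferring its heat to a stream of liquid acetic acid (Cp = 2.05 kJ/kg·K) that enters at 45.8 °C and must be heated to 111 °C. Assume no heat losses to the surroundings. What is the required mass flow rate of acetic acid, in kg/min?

Heat released by hot stream: Q = 112 × 1.04 × (487 − 425) = 7221.8 kJ/min
Energy balance on cold side (adiabatic exchanger): Q = ṁ_c·Cp_c·(T_c,out − T_c,in)
ṁ_c = 7221.8 / [2.05 × (111 − 45.8)] = 54.031 kg/min

ṁ_c = 54.0 kg/min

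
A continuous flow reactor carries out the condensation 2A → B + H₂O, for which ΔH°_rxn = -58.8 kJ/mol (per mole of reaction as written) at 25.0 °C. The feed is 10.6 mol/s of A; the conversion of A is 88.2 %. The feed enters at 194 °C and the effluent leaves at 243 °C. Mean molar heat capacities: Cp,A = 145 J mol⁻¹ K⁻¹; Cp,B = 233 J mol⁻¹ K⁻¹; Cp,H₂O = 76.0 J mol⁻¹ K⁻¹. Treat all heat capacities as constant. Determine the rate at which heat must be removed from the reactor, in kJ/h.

Extent of reaction ξ = 0.882 × 10.6 / 2 = 4.6746 mol/s
Reaction term: ξ·ΔH°_rxn = 4.6746 × -58.8 = -274.87 kJ/s
Sensible, feed 194→25 °C: -259.75 kJ/s
Outlet flows (mol/s): A 1.2508, B 4.6746, H₂O 4.6746
Sensible, products 25→243 °C: 354.43 kJ/s
Q = ΔH = -180.19 kJ/s = -180.19 kW
Heat removed = 648690 kJ/h

Q_out = 649000 kJ/h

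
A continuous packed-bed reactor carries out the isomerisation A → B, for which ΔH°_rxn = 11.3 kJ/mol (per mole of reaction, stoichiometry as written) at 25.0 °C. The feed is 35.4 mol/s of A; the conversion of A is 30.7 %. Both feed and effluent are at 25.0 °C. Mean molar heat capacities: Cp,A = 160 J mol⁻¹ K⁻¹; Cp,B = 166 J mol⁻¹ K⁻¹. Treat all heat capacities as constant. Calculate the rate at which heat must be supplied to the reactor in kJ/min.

Q_in = 7370 kJ/min

Extent of reaction ξ = 0.307 × 35.4 = 10.868 mol/s
Reaction term: ξ·ΔH°_rxn = 10.868 × 11.3 = 122.81 kJ/s
Q = ΔH = 122.81 kJ/s = 122.81 kW
Heat supplied = 7368.4 kJ/min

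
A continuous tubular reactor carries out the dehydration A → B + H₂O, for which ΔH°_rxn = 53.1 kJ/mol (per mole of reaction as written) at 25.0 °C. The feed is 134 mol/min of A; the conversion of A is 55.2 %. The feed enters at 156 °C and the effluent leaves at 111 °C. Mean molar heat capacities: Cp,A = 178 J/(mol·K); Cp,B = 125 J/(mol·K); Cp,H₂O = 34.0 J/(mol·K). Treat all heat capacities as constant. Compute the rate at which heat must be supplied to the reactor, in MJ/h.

Q_in = 164 MJ/h

Extent of reaction ξ = 0.552 × 134 = 73.968 mol/min
Reaction term: ξ·ΔH°_rxn = 73.968 × 53.1 = 3927.7 kJ/min
Sensible, feed 156→25 °C: -3124.6 kJ/min
Outlet flows (mol/min): A 60.032, B 73.968, H₂O 73.968
Sensible, products 25→111 °C: 1930.4 kJ/min
Q = ΔH = 2733.5 kJ/min = 45.558 kW
Heat supplied = 164.01 MJ/h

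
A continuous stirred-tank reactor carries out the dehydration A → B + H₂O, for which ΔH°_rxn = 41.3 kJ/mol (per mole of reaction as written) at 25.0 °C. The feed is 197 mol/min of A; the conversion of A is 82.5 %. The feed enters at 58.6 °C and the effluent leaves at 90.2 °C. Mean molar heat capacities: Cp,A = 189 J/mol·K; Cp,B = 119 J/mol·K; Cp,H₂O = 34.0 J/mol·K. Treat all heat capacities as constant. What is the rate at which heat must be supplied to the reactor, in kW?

Q_in = 125 kW

Extent of reaction ξ = 0.825 × 197 = 162.52 mol/min
Reaction term: ξ·ΔH°_rxn = 162.52 × 41.3 = 6712.3 kJ/min
Sensible, feed 58.6→25 °C: -1251 kJ/min
Outlet flows (mol/min): A 34.475, B 162.52, H₂O 162.52
Sensible, products 25→90.2 °C: 2046.1 kJ/min
Q = ΔH = 7507.4 kJ/min = 125.12 kW
Heat supplied = 125.12 kW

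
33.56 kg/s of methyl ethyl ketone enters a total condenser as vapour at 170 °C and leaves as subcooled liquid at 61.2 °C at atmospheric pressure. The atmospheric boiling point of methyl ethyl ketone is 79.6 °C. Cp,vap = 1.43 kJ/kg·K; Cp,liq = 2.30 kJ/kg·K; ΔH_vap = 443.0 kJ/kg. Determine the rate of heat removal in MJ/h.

Q_c = 74300 MJ/h

vapour 170→79.6 °C: -129.27 kJ/kg
condensation at 79.6 °C: -443 kJ/kg
liquid 79.6→61.2 °C: -42.32 kJ/kg
Δh = -129.27 + -443 + -42.32 = -614.59 kJ/kg
Q = ṁ·Δh = 33.56 kg/s × -614.59 kJ/kg = -20626 kJ/s
|Q| = 20626 kW = 74253 MJ/h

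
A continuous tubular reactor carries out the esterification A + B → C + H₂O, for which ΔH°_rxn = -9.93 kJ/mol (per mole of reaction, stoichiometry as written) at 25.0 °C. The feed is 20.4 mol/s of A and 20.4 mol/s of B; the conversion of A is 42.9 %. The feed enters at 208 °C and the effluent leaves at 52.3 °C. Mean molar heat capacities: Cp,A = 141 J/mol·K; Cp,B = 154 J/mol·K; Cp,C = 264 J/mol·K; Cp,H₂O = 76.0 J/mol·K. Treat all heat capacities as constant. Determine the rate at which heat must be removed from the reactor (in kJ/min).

Extent of reaction ξ = 0.429 × 20.4 = 8.7516 mol/s
Reaction term: ξ·ΔH°_rxn = 8.7516 × -9.93 = -86.903 kJ/s
Sensible, feed 208→25 °C: -1101.3 kJ/s
Outlet flows (mol/s): A 11.648, B 11.648, C 8.7516, H₂O 8.7516
Sensible, products 25→52.3 °C: 175.04 kJ/s
Q = ΔH = -1013.2 kJ/s = -1013.2 kW
Heat removed = 60789 kJ/min

Q_out = 60800 kJ/min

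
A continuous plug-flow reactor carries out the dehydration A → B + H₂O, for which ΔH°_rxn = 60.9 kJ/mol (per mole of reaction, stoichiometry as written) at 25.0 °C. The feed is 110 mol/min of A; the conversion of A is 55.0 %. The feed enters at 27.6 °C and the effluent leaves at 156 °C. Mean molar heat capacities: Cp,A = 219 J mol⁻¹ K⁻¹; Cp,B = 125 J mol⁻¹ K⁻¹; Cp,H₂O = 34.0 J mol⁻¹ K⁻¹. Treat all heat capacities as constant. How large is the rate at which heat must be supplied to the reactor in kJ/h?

Extent of reaction ξ = 0.550 × 110 = 60.5 mol/min
Reaction term: ξ·ΔH°_rxn = 60.5 × 60.9 = 3684.5 kJ/min
Sensible, feed 27.6→25 °C: -62.634 kJ/min
Outlet flows (mol/min): A 49.5, B 60.5, H₂O 60.5
Sensible, products 25→156 °C: 2680.3 kJ/min
Q = ΔH = 6302.1 kJ/min = 105.03 kW
Heat supplied = 378120 kJ/h

Q_in = 378000 kJ/h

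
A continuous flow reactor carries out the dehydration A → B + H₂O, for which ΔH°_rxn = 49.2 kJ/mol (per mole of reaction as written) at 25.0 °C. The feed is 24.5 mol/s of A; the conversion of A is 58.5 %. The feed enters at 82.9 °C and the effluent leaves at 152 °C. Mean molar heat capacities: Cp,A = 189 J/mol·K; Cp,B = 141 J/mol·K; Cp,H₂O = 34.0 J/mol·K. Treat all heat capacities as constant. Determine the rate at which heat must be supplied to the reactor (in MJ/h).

Q_in = 3600 MJ/h

Extent of reaction ξ = 0.585 × 24.5 = 14.332 mol/s
Reaction term: ξ·ΔH°_rxn = 14.332 × 49.2 = 705.16 kJ/s
Sensible, feed 82.9→25 °C: -268.11 kJ/s
Outlet flows (mol/s): A 10.168, B 14.332, H₂O 14.332
Sensible, products 25→152 °C: 562.59 kJ/s
Q = ΔH = 999.64 kJ/s = 999.64 kW
Heat supplied = 3598.7 MJ/h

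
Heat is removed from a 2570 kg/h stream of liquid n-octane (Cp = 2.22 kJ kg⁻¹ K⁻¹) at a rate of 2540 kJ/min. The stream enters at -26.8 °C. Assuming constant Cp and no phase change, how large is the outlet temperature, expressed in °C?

Q = 2540 kJ/min = 152400 kJ/h
ΔT = Q/(ṁ·Cp) = 152400/(2570×2.22) = 26.712 K
T_out = -26.8 − 26.712 = -53.512 °C

T_out = -53.5 °C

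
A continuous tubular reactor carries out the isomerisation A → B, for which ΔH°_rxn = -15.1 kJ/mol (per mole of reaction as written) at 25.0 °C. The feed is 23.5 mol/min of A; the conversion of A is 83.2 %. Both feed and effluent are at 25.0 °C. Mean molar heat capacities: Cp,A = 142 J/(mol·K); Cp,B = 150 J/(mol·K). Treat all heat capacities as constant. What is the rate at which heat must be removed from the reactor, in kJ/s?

Extent of reaction ξ = 0.832 × 23.5 = 19.552 mol/min
Reaction term: ξ·ΔH°_rxn = 19.552 × -15.1 = -295.24 kJ/min
Q = ΔH = -295.24 kJ/min = -4.9206 kW
Heat removed = 4.9206 kJ/s

Q_out = 4.92 kJ/s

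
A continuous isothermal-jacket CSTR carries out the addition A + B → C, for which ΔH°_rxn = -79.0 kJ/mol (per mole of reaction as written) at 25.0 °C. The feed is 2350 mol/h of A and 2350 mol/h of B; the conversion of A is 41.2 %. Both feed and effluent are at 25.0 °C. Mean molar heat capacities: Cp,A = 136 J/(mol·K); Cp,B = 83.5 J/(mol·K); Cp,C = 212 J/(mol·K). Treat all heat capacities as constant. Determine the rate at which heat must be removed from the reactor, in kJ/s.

Extent of reaction ξ = 0.412 × 2350 = 968.2 mol/h
Reaction term: ξ·ΔH°_rxn = 968.2 × -79.0 = -76488 kJ/h
Q = ΔH = -76488 kJ/h = -21.247 kW
Heat removed = 21.247 kJ/s

Q_out = 21.2 kJ/s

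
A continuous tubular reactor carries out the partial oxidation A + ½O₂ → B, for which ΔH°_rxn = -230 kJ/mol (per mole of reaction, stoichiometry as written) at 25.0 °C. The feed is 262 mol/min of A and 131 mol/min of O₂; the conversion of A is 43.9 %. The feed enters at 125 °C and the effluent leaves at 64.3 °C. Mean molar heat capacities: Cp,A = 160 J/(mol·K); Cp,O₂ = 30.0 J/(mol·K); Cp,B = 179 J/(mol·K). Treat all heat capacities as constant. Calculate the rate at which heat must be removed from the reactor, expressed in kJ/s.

Extent of reaction ξ = 0.439 × 262 = 115.02 mol/min
Reaction term: ξ·ΔH°_rxn = 115.02 × -230 = -26454 kJ/min
Sensible, feed 125→25 °C: -4585 kJ/min
Outlet flows (mol/min): A 146.98, O₂ 73.491, B 115.02
Sensible, products 25→64.3 °C: 1820 kJ/min
Q = ΔH = -29219 kJ/min = -486.99 kW
Heat removed = 486.99 kJ/s

Q_out = 487 kJ/s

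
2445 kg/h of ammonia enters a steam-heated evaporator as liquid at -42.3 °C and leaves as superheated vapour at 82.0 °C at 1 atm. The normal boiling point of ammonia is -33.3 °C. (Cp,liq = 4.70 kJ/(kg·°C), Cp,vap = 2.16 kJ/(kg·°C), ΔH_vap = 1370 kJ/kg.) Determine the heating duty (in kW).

Q = 1130 kW

liquid -42.3→-33.3 °C: 42.3 kJ/kg
vaporisation at -33.3 °C: 1370 kJ/kg
vapour -33.3→82.0 °C: 249.05 kJ/kg
Δh = 42.3 + 1370 + 249.05 = 1661.3 kJ/kg
Q = ṁ·Δh = 2445 kg/h × 1661.3 kJ/kg = 4.062e+06 kJ/h
|Q| = 1128.3 kW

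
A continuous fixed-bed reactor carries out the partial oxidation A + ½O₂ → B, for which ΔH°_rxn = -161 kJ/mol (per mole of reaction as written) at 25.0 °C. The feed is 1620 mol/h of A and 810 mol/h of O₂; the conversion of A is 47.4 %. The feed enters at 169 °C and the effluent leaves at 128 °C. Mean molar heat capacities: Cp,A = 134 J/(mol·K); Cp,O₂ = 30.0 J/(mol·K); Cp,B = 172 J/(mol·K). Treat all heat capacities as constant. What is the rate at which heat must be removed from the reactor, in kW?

Q_out = 36.6 kW

Extent of reaction ξ = 0.474 × 1620 = 767.88 mol/h
Reaction term: ξ·ΔH°_rxn = 767.88 × -161 = -123630 kJ/h
Sensible, feed 169→25 °C: -34759 kJ/h
Outlet flows (mol/h): A 852.12, O₂ 426.06, B 767.88
Sensible, products 25→128 °C: 26681 kJ/h
Q = ΔH = -131710 kJ/h = -36.585 kW
Heat removed = 36.585 kW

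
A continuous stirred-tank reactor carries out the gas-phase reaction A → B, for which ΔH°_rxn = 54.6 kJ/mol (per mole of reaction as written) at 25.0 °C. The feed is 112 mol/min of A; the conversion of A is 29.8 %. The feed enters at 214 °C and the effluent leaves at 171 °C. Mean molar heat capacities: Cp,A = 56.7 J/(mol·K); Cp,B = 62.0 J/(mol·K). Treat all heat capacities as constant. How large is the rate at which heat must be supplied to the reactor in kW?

Q_in = 26.3 kW

Extent of reaction ξ = 0.298 × 112 = 33.376 mol/min
Reaction term: ξ·ΔH°_rxn = 33.376 × 54.6 = 1822.3 kJ/min
Sensible, feed 214→25 °C: -1200.2 kJ/min
Outlet flows (mol/min): A 78.624, B 33.376
Sensible, products 25→171 °C: 952.98 kJ/min
Q = ΔH = 1575.1 kJ/min = 26.251 kW
Heat supplied = 26.251 kW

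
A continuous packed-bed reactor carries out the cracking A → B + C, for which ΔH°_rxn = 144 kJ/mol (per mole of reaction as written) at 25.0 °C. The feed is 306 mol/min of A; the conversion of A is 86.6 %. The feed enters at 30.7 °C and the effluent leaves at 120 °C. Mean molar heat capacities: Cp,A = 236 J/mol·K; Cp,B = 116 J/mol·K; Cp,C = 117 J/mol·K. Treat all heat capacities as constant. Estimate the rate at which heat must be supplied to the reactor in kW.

Extent of reaction ξ = 0.866 × 306 = 265 mol/min
Reaction term: ξ·ΔH°_rxn = 265 × 144 = 38159 kJ/min
Sensible, feed 30.7→25 °C: -411.63 kJ/min
Outlet flows (mol/min): A 41.004, B 265, C 265
Sensible, products 25→120 °C: 6785 kJ/min
Q = ΔH = 44533 kJ/min = 742.21 kW
Heat supplied = 742.21 kW

Q_in = 742 kW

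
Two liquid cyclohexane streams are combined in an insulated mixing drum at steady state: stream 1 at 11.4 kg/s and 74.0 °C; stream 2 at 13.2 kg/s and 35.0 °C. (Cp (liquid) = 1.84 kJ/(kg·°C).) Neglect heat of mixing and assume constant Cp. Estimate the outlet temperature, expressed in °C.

Adiabatic, steady state ⇒ Σ ṁᵢCp,ᵢ(T_out − Tᵢ) = 0
T_out = Σ ṁᵢCp,ᵢTᵢ / Σ ṁᵢCp,ᵢ
      = 2402.3 / 45.264 = 53.073 °C

T_out = 53.1 °C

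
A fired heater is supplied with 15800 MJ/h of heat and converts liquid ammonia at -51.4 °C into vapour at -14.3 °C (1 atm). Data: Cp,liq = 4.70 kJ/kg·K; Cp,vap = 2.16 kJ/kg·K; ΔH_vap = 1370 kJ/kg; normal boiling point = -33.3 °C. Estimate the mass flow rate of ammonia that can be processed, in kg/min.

Δh = 4.70×(-33.3−-51.4) + 1370 + 2.16×(-14.3−-33.3) = 1496.1 kJ/kg
Q = 15800 MJ/h = 4388.9 kJ/s = 263330 kJ/min
ṁ = Q/Δh = 263330 / 1496.1 = 176.01 kg/min

ṁ = 176 kg/min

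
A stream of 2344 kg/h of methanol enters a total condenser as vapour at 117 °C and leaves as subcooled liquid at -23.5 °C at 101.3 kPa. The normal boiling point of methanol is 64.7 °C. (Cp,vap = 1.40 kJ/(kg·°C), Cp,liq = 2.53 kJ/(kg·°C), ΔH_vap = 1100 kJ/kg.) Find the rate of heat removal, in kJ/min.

vapour 117→64.7 °C: -73.22 kJ/kg
condensation at 64.7 °C: -1100 kJ/kg
liquid 64.7→-23.5 °C: -223.15 kJ/kg
Δh = -73.22 + -1100 + -223.15 = -1396.4 kJ/kg
Q = ṁ·Δh = 2344 kg/h × -1396.4 kJ/kg = -3.2731e+06 kJ/h
|Q| = 909.19 kW = 54551 kJ/min

Q_c = 54600 kJ/min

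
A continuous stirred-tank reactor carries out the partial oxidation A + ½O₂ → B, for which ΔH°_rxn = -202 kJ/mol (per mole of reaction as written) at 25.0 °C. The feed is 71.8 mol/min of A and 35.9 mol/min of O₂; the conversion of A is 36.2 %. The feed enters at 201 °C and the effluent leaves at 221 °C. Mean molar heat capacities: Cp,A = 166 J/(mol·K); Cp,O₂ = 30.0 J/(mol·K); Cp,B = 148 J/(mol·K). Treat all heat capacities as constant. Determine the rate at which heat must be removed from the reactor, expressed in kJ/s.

Extent of reaction ξ = 0.362 × 71.8 = 25.992 mol/min
Reaction term: ξ·ΔH°_rxn = 25.992 × -202 = -5250.3 kJ/min
Sensible, feed 201→25 °C: -2287.3 kJ/min
Outlet flows (mol/min): A 45.808, O₂ 22.904, B 25.992
Sensible, products 25→221 °C: 2379.1 kJ/min
Q = ΔH = -5158.5 kJ/min = -85.975 kW
Heat removed = 85.975 kJ/s

Q_out = 86.0 kJ/s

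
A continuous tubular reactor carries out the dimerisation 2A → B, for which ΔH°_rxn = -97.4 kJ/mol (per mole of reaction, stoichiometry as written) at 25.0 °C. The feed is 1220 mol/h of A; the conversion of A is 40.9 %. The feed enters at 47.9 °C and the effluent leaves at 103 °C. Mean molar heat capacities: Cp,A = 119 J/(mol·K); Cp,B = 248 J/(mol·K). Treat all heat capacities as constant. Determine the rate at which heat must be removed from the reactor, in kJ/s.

Extent of reaction ξ = 0.409 × 1220 / 2 = 249.49 mol/h
Reaction term: ξ·ΔH°_rxn = 249.49 × -97.4 = -24300 kJ/h
Sensible, feed 47.9→25 °C: -3324.6 kJ/h
Outlet flows (mol/h): A 721.02, B 249.49
Sensible, products 25→103 °C: 11519 kJ/h
Q = ΔH = -16106 kJ/h = -4.474 kW
Heat removed = 4.474 kJ/s

Q_out = 4.47 kJ/s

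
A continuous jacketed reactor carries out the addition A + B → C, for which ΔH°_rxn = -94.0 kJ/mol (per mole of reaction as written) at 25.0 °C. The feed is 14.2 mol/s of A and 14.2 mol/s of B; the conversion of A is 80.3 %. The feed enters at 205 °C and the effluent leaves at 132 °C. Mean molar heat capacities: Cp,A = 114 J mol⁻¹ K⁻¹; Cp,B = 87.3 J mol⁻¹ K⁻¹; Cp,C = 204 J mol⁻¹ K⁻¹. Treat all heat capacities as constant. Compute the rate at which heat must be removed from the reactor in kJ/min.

Extent of reaction ξ = 0.803 × 14.2 = 11.403 mol/s
Reaction term: ξ·ΔH°_rxn = 11.403 × -94.0 = -1071.8 kJ/s
Sensible, feed 205→25 °C: -514.52 kJ/s
Outlet flows (mol/s): A 2.7974, B 2.7974, C 11.403
Sensible, products 25→132 °C: 309.15 kJ/s
Q = ΔH = -1277.2 kJ/s = -1277.2 kW
Heat removed = 76633 kJ/min

Q_out = 76600 kJ/min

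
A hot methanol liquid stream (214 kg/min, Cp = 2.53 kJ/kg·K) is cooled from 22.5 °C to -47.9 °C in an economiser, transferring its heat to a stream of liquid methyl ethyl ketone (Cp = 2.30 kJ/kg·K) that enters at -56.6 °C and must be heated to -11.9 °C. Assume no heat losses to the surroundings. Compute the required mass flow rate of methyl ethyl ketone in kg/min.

Heat released by hot stream: Q = 214 × 2.53 × (22.5 − -47.9) = 38116 kJ/min
Energy balance on cold side (adiabatic exchanger): Q = ṁ_c·Cp_c·(T_c,out − T_c,in)
ṁ_c = 38116 / [2.30 × (-11.9 − -56.6)] = 370.74 kg/min

ṁ_c = 371 kg/min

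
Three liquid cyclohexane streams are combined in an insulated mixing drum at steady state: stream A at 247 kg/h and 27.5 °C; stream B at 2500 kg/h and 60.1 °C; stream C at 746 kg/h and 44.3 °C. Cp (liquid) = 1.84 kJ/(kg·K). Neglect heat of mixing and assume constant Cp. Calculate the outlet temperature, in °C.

T_out = 54.4 °C

Energy balance with Q = 0: Σ ṁᵢCp,ᵢ(T_out − Tᵢ) = 0
T_out = Σ ṁᵢCp,ᵢTᵢ / Σ ṁᵢCp,ᵢ
      = 349770 / 6427.1 = 54.42 °C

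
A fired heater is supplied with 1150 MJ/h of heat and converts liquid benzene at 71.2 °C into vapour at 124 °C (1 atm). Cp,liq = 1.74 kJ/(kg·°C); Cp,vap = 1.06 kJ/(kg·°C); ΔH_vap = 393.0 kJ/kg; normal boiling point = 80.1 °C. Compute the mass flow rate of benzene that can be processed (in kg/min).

ṁ = 42.1 kg/min

Δh = 1.74×(80.1−71.2) + 393.0 + 1.06×(124−80.1) = 455.02 kJ/kg
Q = 1150 MJ/h = 319.44 kJ/s = 19167 kJ/min
ṁ = Q/Δh = 19167 / 455.02 = 42.123 kg/min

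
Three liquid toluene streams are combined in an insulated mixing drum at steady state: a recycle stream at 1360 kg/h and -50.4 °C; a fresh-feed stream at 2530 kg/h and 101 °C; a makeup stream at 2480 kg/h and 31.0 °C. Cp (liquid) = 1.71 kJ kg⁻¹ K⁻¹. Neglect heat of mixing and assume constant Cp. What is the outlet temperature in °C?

No heat crosses the boundary, so H_out = H_in.
T_out = Σ ṁᵢCp,ᵢTᵢ / Σ ṁᵢCp,ᵢ
      = 451210 / 10893 = 41.423 °C

T_out = 41.4 °C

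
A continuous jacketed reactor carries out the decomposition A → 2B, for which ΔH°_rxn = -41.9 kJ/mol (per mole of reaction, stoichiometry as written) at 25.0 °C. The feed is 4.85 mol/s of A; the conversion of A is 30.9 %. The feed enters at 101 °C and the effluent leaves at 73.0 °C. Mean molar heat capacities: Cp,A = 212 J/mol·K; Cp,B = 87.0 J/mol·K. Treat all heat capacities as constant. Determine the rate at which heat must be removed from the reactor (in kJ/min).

Q_out = 5660 kJ/min

Extent of reaction ξ = 0.309 × 4.85 = 1.4986 mol/s
Reaction term: ξ·ΔH°_rxn = 1.4986 × -41.9 = -62.793 kJ/s
Sensible, feed 101→25 °C: -78.143 kJ/s
Outlet flows (mol/s): A 3.3514, B 2.9973
Sensible, products 25→73.0 °C: 46.62 kJ/s
Q = ΔH = -94.317 kJ/s = -94.317 kW
Heat removed = 5659 kJ/min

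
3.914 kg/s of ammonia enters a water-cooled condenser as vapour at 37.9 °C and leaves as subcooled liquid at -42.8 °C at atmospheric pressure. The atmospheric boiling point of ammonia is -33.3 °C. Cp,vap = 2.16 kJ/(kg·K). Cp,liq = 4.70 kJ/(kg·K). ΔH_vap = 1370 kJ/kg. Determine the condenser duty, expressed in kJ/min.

Q_c = 368000 kJ/min

vapour 37.9→-33.3 °C: -153.79 kJ/kg
condensation at -33.3 °C: -1370 kJ/kg
liquid -33.3→-42.8 °C: -44.65 kJ/kg
Δh = -153.79 + -1370 + -44.65 = -1568.4 kJ/kg
Q = ṁ·Δh = 3.914 kg/s × -1568.4 kJ/kg = -6138.9 kJ/s
|Q| = 6138.9 kW = 368330 kJ/min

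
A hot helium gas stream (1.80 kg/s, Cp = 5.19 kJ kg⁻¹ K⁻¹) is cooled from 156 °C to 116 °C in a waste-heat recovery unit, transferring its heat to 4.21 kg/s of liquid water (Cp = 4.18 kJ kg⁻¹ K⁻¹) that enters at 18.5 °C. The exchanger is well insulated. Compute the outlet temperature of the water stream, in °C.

Heat released by hot stream: Q = 1.80 × 5.19 × (156 − 116) = 373.68 kJ/s
Energy balance on cold side (adiabatic exchanger): Q = ṁ_c·Cp_c·(T_c,out − T_c,in)
T_c,out = 18.5 + 373.68/(4.21 × 4.18) = 39.734 °C

T_c,out = 39.7 °C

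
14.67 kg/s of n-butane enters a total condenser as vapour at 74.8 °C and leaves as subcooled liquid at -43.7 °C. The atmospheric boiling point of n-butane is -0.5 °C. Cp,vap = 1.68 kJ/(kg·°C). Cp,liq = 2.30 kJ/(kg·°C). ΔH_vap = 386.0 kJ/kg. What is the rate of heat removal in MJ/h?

Q_c = 32300 MJ/h

vapour 74.8→-0.5 °C: -126.5 kJ/kg
condensation at -0.5 °C: -386 kJ/kg
liquid -0.5→-43.7 °C: -99.36 kJ/kg
Δh = -126.5 + -386 + -99.36 = -611.86 kJ/kg
Q = ṁ·Δh = 14.67 kg/s × -611.86 kJ/kg = -8976 kJ/s
|Q| = 8976 kW = 32314 MJ/h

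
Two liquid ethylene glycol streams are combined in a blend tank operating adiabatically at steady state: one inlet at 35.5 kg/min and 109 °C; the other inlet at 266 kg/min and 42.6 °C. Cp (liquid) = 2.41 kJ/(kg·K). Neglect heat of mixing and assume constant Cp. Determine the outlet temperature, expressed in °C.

T_out = 50.4 °C

Energy balance with Q = 0: Σ ṁᵢCp,ᵢ(T_out − Tᵢ) = 0
Σ ṁᵢCp,ᵢTᵢ = 35.5×2.41×109 + 266×2.41×42.6 = 36635
Σ ṁᵢCp,ᵢ = 35.5×2.41 + 266×2.41 = 726.62
T_out = 36635 / 726.62 = 50.418 °C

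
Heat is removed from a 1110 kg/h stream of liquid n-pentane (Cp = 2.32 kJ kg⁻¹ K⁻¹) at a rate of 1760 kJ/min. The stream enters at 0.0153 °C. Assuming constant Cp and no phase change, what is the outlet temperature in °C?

T_out = -41.0 °C

Q = 1760 kJ/min = 105600 kJ/h
ΔT = Q/(ṁ·Cp) = 105600/(1110×2.32) = 41.007 K
T_out = 0.0153 − 41.007 = -40.991 °C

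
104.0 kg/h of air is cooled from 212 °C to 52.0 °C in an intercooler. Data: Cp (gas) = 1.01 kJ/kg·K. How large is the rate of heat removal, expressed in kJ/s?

Q = ṁ·Cp·ΔT = 104.0 × 1.01 × (52.0 − 212) = -16806 kJ/h
Converting: 16806 / 3600 s = 4.6684 kW

Q_c = 4.67 kJ/s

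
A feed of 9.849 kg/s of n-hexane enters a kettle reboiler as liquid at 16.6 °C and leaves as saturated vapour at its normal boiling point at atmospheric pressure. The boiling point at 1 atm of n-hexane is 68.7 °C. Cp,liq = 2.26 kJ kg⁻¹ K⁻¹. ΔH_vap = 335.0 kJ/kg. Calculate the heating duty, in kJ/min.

liquid 16.6→68.7 °C: 117.75 kJ/kg
vaporisation at 68.7 °C: 335 kJ/kg
Δh = 117.75 + 335 = 452.75 kJ/kg
Q = ṁ·Δh = 9.849 kg/s × 452.75 kJ/kg = 4459.1 kJ/s
|Q| = 4459.1 kW = 267550 kJ/min

Q = 268000 kJ/min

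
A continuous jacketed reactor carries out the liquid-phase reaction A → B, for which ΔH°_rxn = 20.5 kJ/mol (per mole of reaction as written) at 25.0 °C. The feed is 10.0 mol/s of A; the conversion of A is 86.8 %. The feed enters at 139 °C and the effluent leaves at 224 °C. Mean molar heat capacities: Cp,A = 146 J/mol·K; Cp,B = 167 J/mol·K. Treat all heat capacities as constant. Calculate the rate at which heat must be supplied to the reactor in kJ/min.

Q_in = 20300 kJ/min

Extent of reaction ξ = 0.868 × 10.0 = 8.68 mol/s
Reaction term: ξ·ΔH°_rxn = 8.68 × 20.5 = 177.94 kJ/s
Sensible, feed 139→25 °C: -166.44 kJ/s
Outlet flows (mol/s): A 1.32, B 8.68
Sensible, products 25→224 °C: 326.81 kJ/s
Q = ΔH = 338.31 kJ/s = 338.31 kW
Heat supplied = 20299 kJ/min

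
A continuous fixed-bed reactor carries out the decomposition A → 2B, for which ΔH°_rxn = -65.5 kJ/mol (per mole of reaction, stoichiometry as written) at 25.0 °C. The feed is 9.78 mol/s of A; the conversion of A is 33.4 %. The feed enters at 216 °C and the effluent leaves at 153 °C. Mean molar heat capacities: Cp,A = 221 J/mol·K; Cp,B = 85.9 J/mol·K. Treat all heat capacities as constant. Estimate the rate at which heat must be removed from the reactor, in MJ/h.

Extent of reaction ξ = 0.334 × 9.78 = 3.2665 mol/s
Reaction term: ξ·ΔH°_rxn = 3.2665 × -65.5 = -213.96 kJ/s
Sensible, feed 216→25 °C: -412.82 kJ/s
Outlet flows (mol/s): A 6.5135, B 6.533
Sensible, products 25→153 °C: 256.09 kJ/s
Q = ΔH = -370.7 kJ/s = -370.7 kW
Heat removed = 1334.5 MJ/h

Q_out = 1330 MJ/h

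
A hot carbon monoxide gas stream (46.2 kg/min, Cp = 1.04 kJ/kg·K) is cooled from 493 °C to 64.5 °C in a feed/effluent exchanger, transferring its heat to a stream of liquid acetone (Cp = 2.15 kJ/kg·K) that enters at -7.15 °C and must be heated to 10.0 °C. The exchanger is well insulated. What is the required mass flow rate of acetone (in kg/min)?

ṁ_c = 558 kg/min

Heat released by hot stream: Q = 46.2 × 1.04 × (493 − 64.5) = 20589 kJ/min
Energy balance on cold side (adiabatic exchanger): Q = ṁ_c·Cp_c·(T_c,out − T_c,in)
ṁ_c = 20589 / [2.15 × (10.0 − -7.15)] = 558.37 kg/min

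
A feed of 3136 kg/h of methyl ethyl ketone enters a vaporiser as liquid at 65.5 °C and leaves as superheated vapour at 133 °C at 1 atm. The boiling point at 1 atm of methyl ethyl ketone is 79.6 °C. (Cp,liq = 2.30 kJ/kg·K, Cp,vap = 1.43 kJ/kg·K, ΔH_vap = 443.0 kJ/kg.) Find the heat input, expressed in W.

Q = 481000 W

liquid 65.5→79.6 °C: 32.43 kJ/kg
vaporisation at 79.6 °C: 443 kJ/kg
vapour 79.6→133 °C: 76.362 kJ/kg
Δh = 32.43 + 443 + 76.362 = 551.79 kJ/kg
Q = ṁ·Δh = 3136 kg/h × 551.79 kJ/kg = 1.7304e+06 kJ/h
|Q| = 480.67 kW = 480670 W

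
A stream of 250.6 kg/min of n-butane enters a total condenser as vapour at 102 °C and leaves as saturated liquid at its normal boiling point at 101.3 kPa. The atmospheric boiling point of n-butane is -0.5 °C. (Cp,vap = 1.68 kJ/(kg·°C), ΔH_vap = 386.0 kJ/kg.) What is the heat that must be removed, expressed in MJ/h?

Q_c = 8390 MJ/h

vapour 102→-0.5 °C: -172.2 kJ/kg
condensation at -0.5 °C: -386 kJ/kg
Δh = -172.2 + -386 = -558.2 kJ/kg
Q = ṁ·Δh = 250.6 kg/min × -558.2 kJ/kg = -139880 kJ/min
|Q| = 2331.4 kW = 8393.1 MJ/h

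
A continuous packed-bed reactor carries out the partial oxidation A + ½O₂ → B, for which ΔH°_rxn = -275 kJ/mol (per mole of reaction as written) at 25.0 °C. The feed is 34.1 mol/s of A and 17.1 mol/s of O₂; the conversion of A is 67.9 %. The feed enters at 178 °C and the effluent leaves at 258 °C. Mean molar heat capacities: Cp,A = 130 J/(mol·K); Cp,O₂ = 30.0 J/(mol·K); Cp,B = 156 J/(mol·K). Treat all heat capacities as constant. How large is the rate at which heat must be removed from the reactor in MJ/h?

Q_out = 21300 MJ/h

Extent of reaction ξ = 0.679 × 34.1 = 23.154 mol/s
Reaction term: ξ·ΔH°_rxn = 23.154 × -275 = -6367.3 kJ/s
Sensible, feed 178→25 °C: -756.74 kJ/s
Outlet flows (mol/s): A 10.946, O₂ 5.523, B 23.154
Sensible, products 25→258 °C: 1211.8 kJ/s
Q = ΔH = -5912.3 kJ/s = -5912.3 kW
Heat removed = 21284 MJ/h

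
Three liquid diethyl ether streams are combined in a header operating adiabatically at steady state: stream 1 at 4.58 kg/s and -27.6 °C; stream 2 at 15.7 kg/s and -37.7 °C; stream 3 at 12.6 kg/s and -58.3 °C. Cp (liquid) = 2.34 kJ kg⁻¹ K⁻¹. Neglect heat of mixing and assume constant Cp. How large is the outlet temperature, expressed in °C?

Energy balance with Q = 0: Σ ṁᵢCp,ᵢ(T_out − Tᵢ) = 0
Σ ṁᵢCp,ᵢTᵢ = 4.58×2.34×-27.6 + 15.7×2.34×-37.7 + 12.6×2.34×-58.3 = -3399.7
Σ ṁᵢCp,ᵢ = 4.58×2.34 + 15.7×2.34 + 12.6×2.34 = 76.939
T_out = -3399.7 / 76.939 = -44.187 °C

T_out = -44.2 °C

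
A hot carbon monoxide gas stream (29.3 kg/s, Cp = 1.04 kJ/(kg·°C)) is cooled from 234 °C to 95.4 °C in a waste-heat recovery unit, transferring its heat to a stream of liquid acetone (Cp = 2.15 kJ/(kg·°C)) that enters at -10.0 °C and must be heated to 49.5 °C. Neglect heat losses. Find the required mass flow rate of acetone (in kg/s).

ṁ_c = 33.0 kg/s

Heat released by hot stream: Q = 29.3 × 1.04 × (234 − 95.4) = 4223.4 kJ/s
Energy balance on cold side (adiabatic exchanger): Q = ṁ_c·Cp_c·(T_c,out − T_c,in)
ṁ_c = 4223.4 / [2.15 × (49.5 − -10.0)] = 33.015 kg/s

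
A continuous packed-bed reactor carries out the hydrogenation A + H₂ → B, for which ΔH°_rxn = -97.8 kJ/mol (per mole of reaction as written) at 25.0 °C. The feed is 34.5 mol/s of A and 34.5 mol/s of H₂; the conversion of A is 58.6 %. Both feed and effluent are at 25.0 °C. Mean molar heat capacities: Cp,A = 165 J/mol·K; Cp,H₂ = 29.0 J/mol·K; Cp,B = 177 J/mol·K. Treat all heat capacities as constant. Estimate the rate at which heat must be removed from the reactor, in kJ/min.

Extent of reaction ξ = 0.586 × 34.5 = 20.217 mol/s
Reaction term: ξ·ΔH°_rxn = 20.217 × -97.8 = -1977.2 kJ/s
Q = ΔH = -1977.2 kJ/s = -1977.2 kW
Heat removed = 118630 kJ/min

Q_out = 119000 kJ/min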